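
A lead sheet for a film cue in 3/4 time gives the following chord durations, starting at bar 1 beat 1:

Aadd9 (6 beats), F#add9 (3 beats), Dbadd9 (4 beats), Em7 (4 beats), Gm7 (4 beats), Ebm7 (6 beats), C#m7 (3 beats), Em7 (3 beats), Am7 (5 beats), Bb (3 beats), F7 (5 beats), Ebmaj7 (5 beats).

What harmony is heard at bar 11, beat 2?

Beat 2 of bar 11 is beat (11−1)×3 + 2 = 32 overall.
Running totals: Aadd9 ends at 6, F#add9 ends at 9, Dbadd9 ends at 13, Em7 ends at 17, Gm7 ends at 21, Ebm7 ends at 27, C#m7 ends at 30, Em7 ends at 33.
Beat 32 falls within Em7.

Em7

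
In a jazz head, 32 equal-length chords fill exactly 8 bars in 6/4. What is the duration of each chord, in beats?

8 bars × 6 beats/bar = 48 beats total.
48 beats ÷ 32 chords = 1.5 beats per chord.
(That is a dotted quarter note.)

1.5 beats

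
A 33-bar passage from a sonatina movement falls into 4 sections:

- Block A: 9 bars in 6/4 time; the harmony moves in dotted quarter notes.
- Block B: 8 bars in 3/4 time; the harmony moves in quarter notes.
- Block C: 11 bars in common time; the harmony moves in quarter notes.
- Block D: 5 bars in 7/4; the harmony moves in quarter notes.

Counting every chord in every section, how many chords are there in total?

A has 54 beats and chords last 1.5 each, so 36 chords.
B has 24 beats and chords last 1 each, so 24 chords.
C has 44 beats and chords last 1 each, so 44 chords.
D has 35 beats and chords last 1 each, so 35 chords.
Total: 36 + 24 + 44 + 35 = 139.

139 chords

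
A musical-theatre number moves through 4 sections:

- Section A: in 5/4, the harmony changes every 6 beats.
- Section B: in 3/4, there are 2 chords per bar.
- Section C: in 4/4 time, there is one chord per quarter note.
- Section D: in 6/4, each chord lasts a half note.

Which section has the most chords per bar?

A: 5 beats/bar ÷ 6 beats/chord = 5/6 chords/bar.
B: 3 beats/bar ÷ 1.5 beats/chord = 2 chords/bar.
C: 4 beats/bar ÷ 1 beat/chord = 4 chords/bar.
D: 6 beats/bar ÷ 2 beats/chord = 3 chords/bar.
Fastest is C at 4 chords/bar.

Section C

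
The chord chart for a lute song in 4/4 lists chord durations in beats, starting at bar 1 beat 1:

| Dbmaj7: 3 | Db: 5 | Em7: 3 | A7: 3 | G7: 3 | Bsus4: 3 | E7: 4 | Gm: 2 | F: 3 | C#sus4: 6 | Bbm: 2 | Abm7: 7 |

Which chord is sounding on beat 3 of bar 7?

F

Beat 3 of bar 7 is beat (7−1)×4 + 3 = 27 overall.
Running totals: Dbmaj7 ends at 3, Db ends at 8, Em7 ends at 11, A7 ends at 14, G7 ends at 17, Bsus4 ends at 20, E7 ends at 24, Gm ends at 26, F ends at 29.
Beat 27 falls within F.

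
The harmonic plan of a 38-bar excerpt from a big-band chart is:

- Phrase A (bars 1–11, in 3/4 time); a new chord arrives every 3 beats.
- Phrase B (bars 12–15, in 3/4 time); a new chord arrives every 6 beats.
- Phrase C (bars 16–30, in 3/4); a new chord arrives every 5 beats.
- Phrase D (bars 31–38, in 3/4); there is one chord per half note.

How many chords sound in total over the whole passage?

A has 33 beats and chords last 3 each, so 11 chords.
B has 12 beats and chords last 6 each, so 2 chords.
C has 45 beats and chords last 5 each, so 9 chords.
D has 24 beats and chords last 2 each, so 12 chords.
Total: 11 + 2 + 9 + 12 = 34.

34 chords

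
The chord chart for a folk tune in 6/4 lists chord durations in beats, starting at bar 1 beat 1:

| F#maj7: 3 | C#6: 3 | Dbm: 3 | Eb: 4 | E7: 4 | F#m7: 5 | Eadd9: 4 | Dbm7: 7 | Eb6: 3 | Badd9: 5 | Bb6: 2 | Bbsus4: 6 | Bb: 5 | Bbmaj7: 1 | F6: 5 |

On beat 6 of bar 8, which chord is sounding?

Bbsus4

Beat 6 of bar 8 is beat (8−1)×6 + 6 = 48 overall.
Running totals: F#maj7 ends at 3, C#6 ends at 6, Dbm ends at 9, Eb ends at 13, E7 ends at 17, F#m7 ends at 22, Eadd9 ends at 26, Dbm7 ends at 33, Eb6 ends at 36, Badd9 ends at 41, Bb6 ends at 43, Bbsus4 ends at 49.
Beat 48 falls within Bbsus4.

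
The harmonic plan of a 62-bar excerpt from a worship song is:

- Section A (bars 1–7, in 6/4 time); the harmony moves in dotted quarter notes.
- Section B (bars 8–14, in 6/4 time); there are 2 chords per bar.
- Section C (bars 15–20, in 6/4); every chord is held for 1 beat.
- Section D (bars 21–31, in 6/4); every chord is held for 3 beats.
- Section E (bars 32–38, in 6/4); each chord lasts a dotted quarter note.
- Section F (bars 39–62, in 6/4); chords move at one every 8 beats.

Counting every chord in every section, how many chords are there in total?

146 chords

A has 42 beats and chords last 1.5 each, so 28 chords.
B has 42 beats and chords last 3 each, so 14 chords.
C has 36 beats and chords last 1 each, so 36 chords.
D has 66 beats and chords last 3 each, so 22 chords.
E has 42 beats and chords last 1.5 each, so 28 chords.
F has 144 beats and chords last 8 each, so 18 chords.
Total: 28 + 14 + 36 + 22 + 28 + 18 = 146.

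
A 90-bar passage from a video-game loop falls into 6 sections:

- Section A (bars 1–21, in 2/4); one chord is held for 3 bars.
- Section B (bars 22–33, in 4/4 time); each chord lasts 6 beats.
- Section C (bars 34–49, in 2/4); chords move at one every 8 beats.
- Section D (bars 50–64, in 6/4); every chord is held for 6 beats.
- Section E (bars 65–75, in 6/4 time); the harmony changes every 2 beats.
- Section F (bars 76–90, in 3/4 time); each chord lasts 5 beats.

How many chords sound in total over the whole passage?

76 chords

A: 21·2 = 42 beats, 42/6 = 7 chords.
B: 12·4 = 48 beats, 48/6 = 8 chords.
C: 16·2 = 32 beats, 32/8 = 4 chords.
D: 15·6 = 90 beats, 90/6 = 15 chords.
E: 11·6 = 66 beats, 66/2 = 33 chords.
F: 15·3 = 45 beats, 45/5 = 9 chords.
Total: 7 + 8 + 4 + 15 + 33 + 9 = 76.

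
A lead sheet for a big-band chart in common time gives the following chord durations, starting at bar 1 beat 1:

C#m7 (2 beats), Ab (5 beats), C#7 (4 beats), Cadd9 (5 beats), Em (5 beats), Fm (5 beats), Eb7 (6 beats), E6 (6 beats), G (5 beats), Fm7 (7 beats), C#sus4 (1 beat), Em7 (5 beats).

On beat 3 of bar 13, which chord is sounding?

C#sus4

Beat 3 of bar 13 is beat (13−1)×4 + 3 = 51 overall.
Running totals: C#m7 ends at 2, Ab ends at 7, C#7 ends at 11, Cadd9 ends at 16, Em ends at 21, Fm ends at 26, Eb7 ends at 32, E6 ends at 38, G ends at 43, Fm7 ends at 50, C#sus4 ends at 51.
Beat 51 falls within C#sus4.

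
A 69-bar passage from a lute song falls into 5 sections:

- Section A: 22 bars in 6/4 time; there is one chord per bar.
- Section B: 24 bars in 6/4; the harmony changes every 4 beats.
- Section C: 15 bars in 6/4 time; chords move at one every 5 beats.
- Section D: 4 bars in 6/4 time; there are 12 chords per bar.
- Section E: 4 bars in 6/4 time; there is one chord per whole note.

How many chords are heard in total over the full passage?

A: 22·6 = 132 beats, 132/6 = 22 chords.
B: 24·6 = 144 beats, 144/4 = 36 chords.
C: 15·6 = 90 beats, 90/5 = 18 chords.
D: 4·6 = 24 beats, 24/0.5 = 48 chords.
E: 4·6 = 24 beats, 24/4 = 6 chords.
Total: 22 + 36 + 18 + 48 + 6 = 130.

130 chords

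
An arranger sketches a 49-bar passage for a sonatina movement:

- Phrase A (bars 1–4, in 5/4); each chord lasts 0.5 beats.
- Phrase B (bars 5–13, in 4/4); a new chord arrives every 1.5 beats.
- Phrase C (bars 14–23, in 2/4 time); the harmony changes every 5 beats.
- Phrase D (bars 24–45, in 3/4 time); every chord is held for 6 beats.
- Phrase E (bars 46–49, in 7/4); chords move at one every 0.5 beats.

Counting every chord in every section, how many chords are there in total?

135 chords

A: 4 bars × 5 beats = 20 beats; 0.5 beats/chord → 40 chords.
B: 9 bars × 4 beats = 36 beats; 1.5 beats/chord → 24 chords.
C: 10 bars × 2 beats = 20 beats; 5 beats/chord → 4 chords.
D: 22 bars × 3 beats = 66 beats; 6 beats/chord → 11 chords.
E: 4 bars × 7 beats = 28 beats; 0.5 beats/chord → 56 chords.
Total: 40 + 24 + 4 + 11 + 56 = 135.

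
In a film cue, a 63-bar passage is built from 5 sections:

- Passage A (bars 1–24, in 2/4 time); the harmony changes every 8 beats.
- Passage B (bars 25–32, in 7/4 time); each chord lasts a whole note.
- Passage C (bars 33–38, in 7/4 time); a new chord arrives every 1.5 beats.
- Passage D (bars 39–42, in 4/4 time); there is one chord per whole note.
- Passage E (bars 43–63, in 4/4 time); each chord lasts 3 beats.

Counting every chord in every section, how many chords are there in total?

80 chords

A has 48 beats and chords last 8 each, so 6 chords.
B has 56 beats and chords last 4 each, so 14 chords.
C has 42 beats and chords last 1.5 each, so 28 chords.
D has 16 beats and chords last 4 each, so 4 chords.
E has 84 beats and chords last 3 each, so 28 chords.
Total: 6 + 14 + 28 + 4 + 28 = 80.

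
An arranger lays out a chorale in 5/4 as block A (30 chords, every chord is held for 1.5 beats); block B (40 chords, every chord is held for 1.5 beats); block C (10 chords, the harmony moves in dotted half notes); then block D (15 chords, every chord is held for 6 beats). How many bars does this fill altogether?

A: 30 × 1.5 = 45 beats = 9 bars.
B: 40 × 1.5 = 60 beats = 12 bars.
C: 10 × 3 = 30 beats = 6 bars.
D: 15 × 6 = 90 beats = 18 bars.
Total: 9 + 12 + 6 + 18 = 45 bars.

45 bars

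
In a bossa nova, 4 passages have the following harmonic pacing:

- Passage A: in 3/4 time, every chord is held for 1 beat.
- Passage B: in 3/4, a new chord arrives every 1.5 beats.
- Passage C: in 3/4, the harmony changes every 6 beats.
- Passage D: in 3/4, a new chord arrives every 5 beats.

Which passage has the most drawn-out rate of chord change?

A: each chord is 1 beat in 3/4, so 3 per bar.
B: each chord is 1.5 beats in 3/4, so 2 per bar.
C: each chord is 6 beats in 3/4, so 0.5 per bar.
D: each chord is 5 beats in 3/4, so 0.6 per bar.
Slowest is C at 0.5 chords/bar.

Passage C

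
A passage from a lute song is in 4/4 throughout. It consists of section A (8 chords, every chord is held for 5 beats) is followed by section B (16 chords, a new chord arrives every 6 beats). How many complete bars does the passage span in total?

A: 8 × 5 = 40 beats = 10 bars.
B: 16 × 6 = 96 beats = 24 bars.
Total: 10 + 24 = 34 bars.

34 bars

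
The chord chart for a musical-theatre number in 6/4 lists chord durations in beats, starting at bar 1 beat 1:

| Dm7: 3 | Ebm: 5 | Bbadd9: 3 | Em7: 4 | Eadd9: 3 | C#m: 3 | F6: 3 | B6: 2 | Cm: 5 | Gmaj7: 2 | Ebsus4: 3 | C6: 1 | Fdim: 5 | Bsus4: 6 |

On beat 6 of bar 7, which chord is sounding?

Beat 6 of bar 7 is beat (7−1)×6 + 6 = 42 overall.
Running totals: Dm7 ends at 3, Ebm ends at 8, Bbadd9 ends at 11, Em7 ends at 15, Eadd9 ends at 18, C#m ends at 21, F6 ends at 24, B6 ends at 26, Cm ends at 31, Gmaj7 ends at 33, Ebsus4 ends at 36, C6 ends at 37, Fdim ends at 42.
Beat 42 falls within Fdim.

Fdim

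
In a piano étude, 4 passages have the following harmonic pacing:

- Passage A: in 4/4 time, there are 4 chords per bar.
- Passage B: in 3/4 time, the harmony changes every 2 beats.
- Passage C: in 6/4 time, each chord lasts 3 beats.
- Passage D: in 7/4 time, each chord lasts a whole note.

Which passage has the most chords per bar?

A: each chord is 1 beat in 4/4, so 4 per bar.
B: each chord is 2 beats in 3/4, so 1.5 per bar.
C: each chord is 3 beats in 6/4, so 2 per bar.
D: each chord is 4 beats in 7/4, so 1.75 per bar.
Fastest is A at 4 chords/bar.

Passage A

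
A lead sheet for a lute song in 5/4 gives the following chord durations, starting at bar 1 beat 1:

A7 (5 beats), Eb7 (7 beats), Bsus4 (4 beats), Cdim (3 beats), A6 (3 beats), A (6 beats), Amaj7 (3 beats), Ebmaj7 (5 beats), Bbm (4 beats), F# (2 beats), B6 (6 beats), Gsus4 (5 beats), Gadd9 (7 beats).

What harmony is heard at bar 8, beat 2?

Bbm

Beat 2 of bar 8 is beat (8−1)×5 + 2 = 37 overall.
Running totals: A7 ends at 5, Eb7 ends at 12, Bsus4 ends at 16, Cdim ends at 19, A6 ends at 22, A ends at 28, Amaj7 ends at 31, Ebmaj7 ends at 36, Bbm ends at 40.
Beat 37 falls within Bbm.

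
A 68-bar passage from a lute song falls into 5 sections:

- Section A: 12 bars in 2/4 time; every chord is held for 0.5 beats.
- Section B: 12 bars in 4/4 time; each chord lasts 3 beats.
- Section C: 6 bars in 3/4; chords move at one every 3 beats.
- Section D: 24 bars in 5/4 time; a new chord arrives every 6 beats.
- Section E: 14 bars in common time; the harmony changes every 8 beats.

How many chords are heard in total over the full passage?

A: 12·2 = 24 beats, 24/0.5 = 48 chords.
B: 12·4 = 48 beats, 48/3 = 16 chords.
C: 6·3 = 18 beats, 18/3 = 6 chords.
D: 24·5 = 120 beats, 120/6 = 20 chords.
E: 14·4 = 56 beats, 56/8 = 7 chords.
Total: 48 + 16 + 6 + 20 + 7 = 97.

97 chords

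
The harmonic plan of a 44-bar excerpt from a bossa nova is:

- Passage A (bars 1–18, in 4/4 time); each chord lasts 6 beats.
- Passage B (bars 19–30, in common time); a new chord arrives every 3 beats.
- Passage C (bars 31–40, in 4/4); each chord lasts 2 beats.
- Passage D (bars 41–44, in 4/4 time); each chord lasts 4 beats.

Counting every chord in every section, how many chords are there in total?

A: 18 bars × 4 beats = 72 beats; 6 beats/chord → 12 chords.
B: 12 bars × 4 beats = 48 beats; 3 beats/chord → 16 chords.
C: 10 bars × 4 beats = 40 beats; 2 beats/chord → 20 chords.
D: 4 bars × 4 beats = 16 beats; 4 beats/chord → 4 chords.
Total: 12 + 16 + 20 + 4 = 52.

52 chords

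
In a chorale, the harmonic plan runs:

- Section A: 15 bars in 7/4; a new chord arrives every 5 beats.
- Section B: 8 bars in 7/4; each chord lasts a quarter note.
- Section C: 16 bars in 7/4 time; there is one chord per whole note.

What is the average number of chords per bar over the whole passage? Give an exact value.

35/13 chords per bar

A: 15 bars of 7 beats is 105 beats; at 5 beats each that's 21 chords.
B: 8 bars of 7 beats is 56 beats; at 1 beat each that's 56 chords.
C: 16 bars of 7 beats is 112 beats; at 4 beats each that's 28 chords.
Overall: 105 chords over 39 bars → 105/39 = 35/13 chords per bar.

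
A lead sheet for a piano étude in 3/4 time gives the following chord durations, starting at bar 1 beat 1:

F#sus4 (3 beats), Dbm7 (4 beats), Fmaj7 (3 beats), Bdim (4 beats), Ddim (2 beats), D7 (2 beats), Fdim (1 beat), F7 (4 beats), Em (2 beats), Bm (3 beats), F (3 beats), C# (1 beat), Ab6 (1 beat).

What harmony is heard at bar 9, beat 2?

Bm

Beat 2 of bar 9 is beat (9−1)×3 + 2 = 26 overall.
Running totals: F#sus4 ends at 3, Dbm7 ends at 7, Fmaj7 ends at 10, Bdim ends at 14, Ddim ends at 16, D7 ends at 18, Fdim ends at 19, F7 ends at 23, Em ends at 25, Bm ends at 28.
Beat 26 falls within Bm.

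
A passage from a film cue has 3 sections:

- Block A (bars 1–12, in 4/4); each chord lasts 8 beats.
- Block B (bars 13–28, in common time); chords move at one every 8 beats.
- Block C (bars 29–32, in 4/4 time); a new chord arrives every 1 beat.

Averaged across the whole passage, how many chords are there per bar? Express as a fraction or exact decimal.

A: 12 bars of 4 beats is 48 beats; at 8 beats each that's 6 chords.
B: 16 bars of 4 beats is 64 beats; at 8 beats each that's 8 chords.
C: 4 bars of 4 beats is 16 beats; at 1 beat each that's 16 chords.
Overall: 30 chords over 32 bars → 30/32 = 15/16 chords per bar.

15/16 chords per bar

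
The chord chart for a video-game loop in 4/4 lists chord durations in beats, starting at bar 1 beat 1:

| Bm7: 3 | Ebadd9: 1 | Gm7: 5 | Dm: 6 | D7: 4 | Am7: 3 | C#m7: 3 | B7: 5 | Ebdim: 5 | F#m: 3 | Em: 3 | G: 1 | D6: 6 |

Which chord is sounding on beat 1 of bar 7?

Beat 1 of bar 7 is beat (7−1)×4 + 1 = 25 overall.
Running totals: Bm7 ends at 3, Ebadd9 ends at 4, Gm7 ends at 9, Dm ends at 15, D7 ends at 19, Am7 ends at 22, C#m7 ends at 25.
Beat 25 falls within C#m7.

C#m7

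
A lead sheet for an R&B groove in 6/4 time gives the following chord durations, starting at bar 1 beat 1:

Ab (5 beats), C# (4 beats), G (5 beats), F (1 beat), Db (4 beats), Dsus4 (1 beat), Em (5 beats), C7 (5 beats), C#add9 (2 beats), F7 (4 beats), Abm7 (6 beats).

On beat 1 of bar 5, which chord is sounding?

Beat 1 of bar 5 is beat (5−1)×6 + 1 = 25 overall.
Running totals: Ab ends at 5, C# ends at 9, G ends at 14, F ends at 15, Db ends at 19, Dsus4 ends at 20, Em ends at 25.
Beat 25 falls within Em.

Em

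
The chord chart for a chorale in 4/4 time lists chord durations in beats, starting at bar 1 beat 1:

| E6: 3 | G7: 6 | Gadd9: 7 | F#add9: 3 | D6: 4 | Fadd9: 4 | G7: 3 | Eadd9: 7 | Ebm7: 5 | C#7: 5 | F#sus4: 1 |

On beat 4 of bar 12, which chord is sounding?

Beat 4 of bar 12 is beat (12−1)×4 + 4 = 48 overall.
Running totals: E6 ends at 3, G7 ends at 9, Gadd9 ends at 16, F#add9 ends at 19, D6 ends at 23, Fadd9 ends at 27, G7 ends at 30, Eadd9 ends at 37, Ebm7 ends at 42, C#7 ends at 47, F#sus4 ends at 48.
Beat 48 falls within F#sus4.

F#sus4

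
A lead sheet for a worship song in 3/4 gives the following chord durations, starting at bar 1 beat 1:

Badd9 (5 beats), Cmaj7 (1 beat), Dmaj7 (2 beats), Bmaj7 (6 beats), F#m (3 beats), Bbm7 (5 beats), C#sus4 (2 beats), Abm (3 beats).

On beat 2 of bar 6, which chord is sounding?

Beat 2 of bar 6 is beat (6−1)×3 + 2 = 17 overall.
Running totals: Badd9 ends at 5, Cmaj7 ends at 6, Dmaj7 ends at 8, Bmaj7 ends at 14, F#m ends at 17.
Beat 17 falls within F#m.

F#m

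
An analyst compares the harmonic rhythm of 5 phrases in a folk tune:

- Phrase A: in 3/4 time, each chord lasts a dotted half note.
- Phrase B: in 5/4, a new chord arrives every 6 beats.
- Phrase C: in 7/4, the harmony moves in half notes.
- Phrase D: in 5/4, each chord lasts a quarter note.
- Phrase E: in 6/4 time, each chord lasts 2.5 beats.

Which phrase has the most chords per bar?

A: 3 beats/bar ÷ 3 beats/chord = 1 chord/bar.
B: 5 beats/bar ÷ 6 beats/chord = 5/6 chords/bar.
C: 7 beats/bar ÷ 2 beats/chord = 3.5 chords/bar.
D: 5 beats/bar ÷ 1 beat/chord = 5 chords/bar.
E: 6 beats/bar ÷ 2.5 beats/chord = 2.4 chords/bar.
Fastest is D at 5 chords/bar.

Phrase D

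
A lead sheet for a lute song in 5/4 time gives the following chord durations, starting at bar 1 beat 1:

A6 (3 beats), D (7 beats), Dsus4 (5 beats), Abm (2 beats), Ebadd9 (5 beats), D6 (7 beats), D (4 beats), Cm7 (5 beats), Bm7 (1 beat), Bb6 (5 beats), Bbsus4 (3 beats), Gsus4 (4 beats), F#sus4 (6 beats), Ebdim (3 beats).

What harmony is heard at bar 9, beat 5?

Bbsus4

Beat 5 of bar 9 is beat (9−1)×5 + 5 = 45 overall.
Running totals: A6 ends at 3, D ends at 10, Dsus4 ends at 15, Abm ends at 17, Ebadd9 ends at 22, D6 ends at 29, D ends at 33, Cm7 ends at 38, Bm7 ends at 39, Bb6 ends at 44, Bbsus4 ends at 47.
Beat 45 falls within Bbsus4.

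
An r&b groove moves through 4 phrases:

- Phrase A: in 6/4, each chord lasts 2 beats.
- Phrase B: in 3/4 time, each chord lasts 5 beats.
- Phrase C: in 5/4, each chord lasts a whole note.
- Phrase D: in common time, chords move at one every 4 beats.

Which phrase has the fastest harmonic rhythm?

Phrase A

A: 6/2 = 3 chords/bar.
B: 3/5 = 0.6 chords/bar.
C: 5/4 = 1.25 chords/bar.
D: 4/4 = 1 chord/bar.
Fastest is A at 3 chords/bar.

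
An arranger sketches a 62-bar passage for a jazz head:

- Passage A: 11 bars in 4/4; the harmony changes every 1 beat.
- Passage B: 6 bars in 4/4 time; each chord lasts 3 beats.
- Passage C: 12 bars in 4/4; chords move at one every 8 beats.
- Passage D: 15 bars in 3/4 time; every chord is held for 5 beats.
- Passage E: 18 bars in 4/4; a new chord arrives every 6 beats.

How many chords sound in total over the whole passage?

A has 44 beats and chords last 1 each, so 44 chords.
B has 24 beats and chords last 3 each, so 8 chords.
C has 48 beats and chords last 8 each, so 6 chords.
D has 45 beats and chords last 5 each, so 9 chords.
E has 72 beats and chords last 6 each, so 12 chords.
Total: 44 + 8 + 6 + 9 + 12 = 79.

79 chords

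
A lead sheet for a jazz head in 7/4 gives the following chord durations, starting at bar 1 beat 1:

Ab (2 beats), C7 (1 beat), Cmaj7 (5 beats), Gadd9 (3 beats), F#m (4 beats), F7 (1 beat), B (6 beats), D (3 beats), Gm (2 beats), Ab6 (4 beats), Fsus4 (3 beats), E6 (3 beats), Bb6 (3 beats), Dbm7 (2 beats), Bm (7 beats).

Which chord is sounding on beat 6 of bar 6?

Beat 6 of bar 6 is beat (6−1)×7 + 6 = 41 overall.
Running totals: Ab ends at 2, C7 ends at 3, Cmaj7 ends at 8, Gadd9 ends at 11, F#m ends at 15, F7 ends at 16, B ends at 22, D ends at 25, Gm ends at 27, Ab6 ends at 31, Fsus4 ends at 34, E6 ends at 37, Bb6 ends at 40, Dbm7 ends at 42.
Beat 41 falls within Dbm7.

Dbm7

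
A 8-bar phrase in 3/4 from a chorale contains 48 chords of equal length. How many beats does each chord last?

0.5 beats

8 bars × 3 beats/bar = 24 beats total.
24 beats ÷ 48 chords = 0.5 beats per chord.
(That is an eighth note.)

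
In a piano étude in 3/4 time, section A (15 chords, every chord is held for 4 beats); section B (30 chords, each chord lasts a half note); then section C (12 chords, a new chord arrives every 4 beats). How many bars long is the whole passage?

56 bars

A: 15 × 4 = 60 beats = 20 bars.
B: 30 × 2 = 60 beats = 20 bars.
C: 12 × 4 = 48 beats = 16 bars.
Total: 20 + 20 + 16 = 56 bars.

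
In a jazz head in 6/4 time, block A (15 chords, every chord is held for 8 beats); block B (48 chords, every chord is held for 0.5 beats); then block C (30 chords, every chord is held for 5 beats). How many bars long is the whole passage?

A: 15 × 8 = 120 beats = 20 bars.
B: 48 × 0.5 = 24 beats = 4 bars.
C: 30 × 5 = 150 beats = 25 bars.
Total: 20 + 4 + 25 = 49 bars.

49 bars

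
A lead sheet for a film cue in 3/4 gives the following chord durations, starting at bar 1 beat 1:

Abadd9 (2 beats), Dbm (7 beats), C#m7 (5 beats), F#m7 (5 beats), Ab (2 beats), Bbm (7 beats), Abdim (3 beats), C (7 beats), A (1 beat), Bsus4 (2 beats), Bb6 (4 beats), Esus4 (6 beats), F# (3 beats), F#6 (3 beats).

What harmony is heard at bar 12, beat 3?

C

Beat 3 of bar 12 is beat (12−1)×3 + 3 = 36 overall.
Running totals: Abadd9 ends at 2, Dbm ends at 9, C#m7 ends at 14, F#m7 ends at 19, Ab ends at 21, Bbm ends at 28, Abdim ends at 31, C ends at 38.
Beat 36 falls within C.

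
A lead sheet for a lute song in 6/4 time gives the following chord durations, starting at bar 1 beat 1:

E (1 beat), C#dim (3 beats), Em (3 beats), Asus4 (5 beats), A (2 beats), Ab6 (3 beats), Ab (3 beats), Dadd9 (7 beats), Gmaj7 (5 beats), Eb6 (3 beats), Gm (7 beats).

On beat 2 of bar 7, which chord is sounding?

Beat 2 of bar 7 is beat (7−1)×6 + 2 = 38 overall.
Running totals: E ends at 1, C#dim ends at 4, Em ends at 7, Asus4 ends at 12, A ends at 14, Ab6 ends at 17, Ab ends at 20, Dadd9 ends at 27, Gmaj7 ends at 32, Eb6 ends at 35, Gm ends at 42.
Beat 38 falls within Gm.

Gm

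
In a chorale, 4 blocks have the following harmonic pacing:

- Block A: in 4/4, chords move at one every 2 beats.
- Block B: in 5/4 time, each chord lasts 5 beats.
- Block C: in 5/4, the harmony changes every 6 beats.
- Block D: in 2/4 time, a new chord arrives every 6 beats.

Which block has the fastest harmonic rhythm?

A: each chord is 2 beats in 4/4, so 2 per bar.
B: each chord is 5 beats in 5/4, so 1 per bar.
C: each chord is 6 beats in 5/4, so 5/6 per bar.
D: each chord is 6 beats in 2/4, so 1/3 per bar.
Fastest is A at 2 chords/bar.

Block A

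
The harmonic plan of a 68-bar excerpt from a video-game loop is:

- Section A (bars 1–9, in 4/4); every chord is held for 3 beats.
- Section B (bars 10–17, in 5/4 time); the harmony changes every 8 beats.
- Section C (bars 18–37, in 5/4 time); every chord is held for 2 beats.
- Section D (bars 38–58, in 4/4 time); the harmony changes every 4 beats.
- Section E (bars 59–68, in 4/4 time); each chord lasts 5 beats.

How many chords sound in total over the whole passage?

96 chords

A: 9 bars × 4 beats = 36 beats; 3 beats/chord → 12 chords.
B: 8 bars × 5 beats = 40 beats; 8 beats/chord → 5 chords.
C: 20 bars × 5 beats = 100 beats; 2 beats/chord → 50 chords.
D: 21 bars × 4 beats = 84 beats; 4 beats/chord → 21 chords.
E: 10 bars × 4 beats = 40 beats; 5 beats/chord → 8 chords.
Total: 12 + 5 + 50 + 21 + 8 = 96.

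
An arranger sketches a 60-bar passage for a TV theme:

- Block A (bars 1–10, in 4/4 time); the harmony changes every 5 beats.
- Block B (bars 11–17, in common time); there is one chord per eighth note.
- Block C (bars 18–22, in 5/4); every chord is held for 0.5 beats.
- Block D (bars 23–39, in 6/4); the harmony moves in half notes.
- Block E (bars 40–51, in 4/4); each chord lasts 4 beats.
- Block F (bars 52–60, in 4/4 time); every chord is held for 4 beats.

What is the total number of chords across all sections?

186 chords

A: 10·4 = 40 beats, 40/5 = 8 chords.
B: 7·4 = 28 beats, 28/0.5 = 56 chords.
C: 5·5 = 25 beats, 25/0.5 = 50 chords.
D: 17·6 = 102 beats, 102/2 = 51 chords.
E: 12·4 = 48 beats, 48/4 = 12 chords.
F: 9·4 = 36 beats, 36/4 = 9 chords.
Total: 8 + 56 + 50 + 51 + 12 + 9 = 186.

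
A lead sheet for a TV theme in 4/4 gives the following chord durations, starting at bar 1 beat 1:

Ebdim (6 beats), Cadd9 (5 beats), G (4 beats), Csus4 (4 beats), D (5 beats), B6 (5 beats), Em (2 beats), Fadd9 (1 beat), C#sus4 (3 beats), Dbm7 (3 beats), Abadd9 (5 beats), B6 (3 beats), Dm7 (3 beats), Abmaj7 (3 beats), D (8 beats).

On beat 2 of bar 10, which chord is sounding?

Dbm7

Beat 2 of bar 10 is beat (10−1)×4 + 2 = 38 overall.
Running totals: Ebdim ends at 6, Cadd9 ends at 11, G ends at 15, Csus4 ends at 19, D ends at 24, B6 ends at 29, Em ends at 31, Fadd9 ends at 32, C#sus4 ends at 35, Dbm7 ends at 38.
Beat 38 falls within Dbm7.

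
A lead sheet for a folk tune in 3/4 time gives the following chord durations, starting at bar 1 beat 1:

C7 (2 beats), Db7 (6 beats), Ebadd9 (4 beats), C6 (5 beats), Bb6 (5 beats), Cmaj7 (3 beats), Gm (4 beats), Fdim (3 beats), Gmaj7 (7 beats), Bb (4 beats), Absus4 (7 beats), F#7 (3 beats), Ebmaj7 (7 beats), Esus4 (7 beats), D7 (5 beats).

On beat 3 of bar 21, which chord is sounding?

Esus4

Beat 3 of bar 21 is beat (21−1)×3 + 3 = 63 overall.
Running totals: C7 ends at 2, Db7 ends at 8, Ebadd9 ends at 12, C6 ends at 17, Bb6 ends at 22, Cmaj7 ends at 25, Gm ends at 29, Fdim ends at 32, Gmaj7 ends at 39, Bb ends at 43, Absus4 ends at 50, F#7 ends at 53, Ebmaj7 ends at 60, Esus4 ends at 67.
Beat 63 falls within Esus4.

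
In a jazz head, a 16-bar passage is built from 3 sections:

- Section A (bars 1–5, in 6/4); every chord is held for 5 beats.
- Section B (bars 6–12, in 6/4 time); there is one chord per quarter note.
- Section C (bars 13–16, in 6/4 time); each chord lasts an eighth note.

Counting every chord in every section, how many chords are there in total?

A has 30 beats and chords last 5 each, so 6 chords.
B has 42 beats and chords last 1 each, so 42 chords.
C has 24 beats and chords last 0.5 each, so 48 chords.
Total: 6 + 42 + 48 = 96.

96 chords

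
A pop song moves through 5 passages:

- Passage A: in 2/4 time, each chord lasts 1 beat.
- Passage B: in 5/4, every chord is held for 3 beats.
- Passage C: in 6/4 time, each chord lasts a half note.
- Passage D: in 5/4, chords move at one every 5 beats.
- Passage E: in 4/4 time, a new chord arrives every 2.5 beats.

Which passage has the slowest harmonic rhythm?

A: 2/1 = 2 chords/bar.
B: 5/3 = 5/3 chords/bar.
C: 6/2 = 3 chords/bar.
D: 5/5 = 1 chord/bar.
E: 4/2.5 = 1.6 chords/bar.
Slowest is D at 1 chords/bar.

Passage D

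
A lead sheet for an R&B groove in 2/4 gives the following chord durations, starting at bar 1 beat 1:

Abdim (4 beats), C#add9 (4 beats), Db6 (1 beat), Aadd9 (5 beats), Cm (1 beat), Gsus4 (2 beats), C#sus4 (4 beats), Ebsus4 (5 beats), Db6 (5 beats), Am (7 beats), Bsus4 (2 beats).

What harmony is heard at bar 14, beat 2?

Beat 2 of bar 14 is beat (14−1)×2 + 2 = 28 overall.
Running totals: Abdim ends at 4, C#add9 ends at 8, Db6 ends at 9, Aadd9 ends at 14, Cm ends at 15, Gsus4 ends at 17, C#sus4 ends at 21, Ebsus4 ends at 26, Db6 ends at 31.
Beat 28 falls within Db6.

Db6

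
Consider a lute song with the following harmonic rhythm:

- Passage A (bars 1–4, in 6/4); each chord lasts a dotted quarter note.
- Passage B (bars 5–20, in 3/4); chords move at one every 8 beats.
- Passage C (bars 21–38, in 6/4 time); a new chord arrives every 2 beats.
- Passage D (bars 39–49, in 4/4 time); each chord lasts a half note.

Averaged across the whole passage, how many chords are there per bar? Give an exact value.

2 chords per bar

A: 4 bars of 6 beats is 24 beats; at 1.5 beats each that's 16 chords.
B: 16 bars of 3 beats is 48 beats; at 8 beats each that's 6 chords.
C: 18 bars of 6 beats is 108 beats; at 2 beats each that's 54 chords.
D: 11 bars of 4 beats is 44 beats; at 2 beats each that's 22 chords.
Overall: 98 chords over 49 bars → 98/49 = 2 chords per bar.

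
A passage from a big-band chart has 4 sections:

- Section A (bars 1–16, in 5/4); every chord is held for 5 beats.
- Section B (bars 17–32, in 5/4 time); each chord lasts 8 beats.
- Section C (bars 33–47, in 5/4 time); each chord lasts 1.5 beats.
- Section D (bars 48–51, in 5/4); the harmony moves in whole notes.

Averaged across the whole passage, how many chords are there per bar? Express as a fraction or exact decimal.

27/17 chords per bar

A: 16 bars of 5 beats is 80 beats; at 5 beats each that's 16 chords.
B: 16 bars of 5 beats is 80 beats; at 8 beats each that's 10 chords.
C: 15 bars of 5 beats is 75 beats; at 1.5 beats each that's 50 chords.
D: 4 bars of 5 beats is 20 beats; at 4 beats each that's 5 chords.
Overall: 81 chords over 51 bars → 81/51 = 27/17 chords per bar.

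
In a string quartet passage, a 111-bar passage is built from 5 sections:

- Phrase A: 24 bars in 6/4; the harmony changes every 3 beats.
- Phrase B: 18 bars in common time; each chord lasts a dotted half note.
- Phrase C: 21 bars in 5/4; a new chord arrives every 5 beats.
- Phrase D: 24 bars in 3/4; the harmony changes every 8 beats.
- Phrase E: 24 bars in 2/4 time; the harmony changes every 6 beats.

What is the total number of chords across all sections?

A: 24 bars × 6 beats = 144 beats; 3 beats/chord → 48 chords.
B: 18 bars × 4 beats = 72 beats; 3 beats/chord → 24 chords.
C: 21 bars × 5 beats = 105 beats; 5 beats/chord → 21 chords.
D: 24 bars × 3 beats = 72 beats; 8 beats/chord → 9 chords.
E: 24 bars × 2 beats = 48 beats; 6 beats/chord → 8 chords.
Total: 48 + 24 + 21 + 9 + 8 = 110.

110 chords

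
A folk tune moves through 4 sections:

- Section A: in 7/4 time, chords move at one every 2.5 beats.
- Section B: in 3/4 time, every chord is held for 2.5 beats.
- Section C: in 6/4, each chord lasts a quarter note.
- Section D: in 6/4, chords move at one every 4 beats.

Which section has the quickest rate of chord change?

Section C

A: 7 beats/bar ÷ 2.5 beats/chord = 2.8 chords/bar.
B: 3 beats/bar ÷ 2.5 beats/chord = 1.2 chords/bar.
C: 6 beats/bar ÷ 1 beat/chord = 6 chords/bar.
D: 6 beats/bar ÷ 4 beats/chord = 1.5 chords/bar.
Fastest is C at 6 chords/bar.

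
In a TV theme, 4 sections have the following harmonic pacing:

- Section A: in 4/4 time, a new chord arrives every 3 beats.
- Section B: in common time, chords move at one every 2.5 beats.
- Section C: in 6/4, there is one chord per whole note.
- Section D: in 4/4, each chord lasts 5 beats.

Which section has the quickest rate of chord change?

Section B

A: 4/3 = 4/3 chords/bar.
B: 4/2.5 = 1.6 chords/bar.
C: 6/4 = 1.5 chords/bar.
D: 4/5 = 0.8 chords/bar.
Fastest is B at 1.6 chords/bar.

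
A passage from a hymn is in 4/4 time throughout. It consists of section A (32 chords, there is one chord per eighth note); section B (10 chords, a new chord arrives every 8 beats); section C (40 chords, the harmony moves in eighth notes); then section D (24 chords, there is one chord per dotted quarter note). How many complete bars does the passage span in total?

A: 32 × 0.5 = 16 beats = 4 bars.
B: 10 × 8 = 80 beats = 20 bars.
C: 40 × 0.5 = 20 beats = 5 bars.
D: 24 × 1.5 = 36 beats = 9 bars.
Total: 4 + 20 + 5 + 9 = 38 bars.

38 bars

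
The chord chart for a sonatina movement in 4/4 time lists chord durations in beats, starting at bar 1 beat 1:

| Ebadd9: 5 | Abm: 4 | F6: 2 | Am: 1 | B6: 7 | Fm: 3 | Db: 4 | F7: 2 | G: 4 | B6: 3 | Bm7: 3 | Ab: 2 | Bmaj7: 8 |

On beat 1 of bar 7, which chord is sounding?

Db

Beat 1 of bar 7 is beat (7−1)×4 + 1 = 25 overall.
Running totals: Ebadd9 ends at 5, Abm ends at 9, F6 ends at 11, Am ends at 12, B6 ends at 19, Fm ends at 22, Db ends at 26.
Beat 25 falls within Db.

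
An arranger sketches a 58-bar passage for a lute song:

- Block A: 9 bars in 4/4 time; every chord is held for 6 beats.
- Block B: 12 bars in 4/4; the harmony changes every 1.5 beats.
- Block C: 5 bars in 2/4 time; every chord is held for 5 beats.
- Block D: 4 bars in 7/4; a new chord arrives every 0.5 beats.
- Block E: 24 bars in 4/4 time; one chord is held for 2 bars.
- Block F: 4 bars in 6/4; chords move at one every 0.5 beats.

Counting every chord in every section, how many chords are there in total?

156 chords

A has 36 beats and chords last 6 each, so 6 chords.
B has 48 beats and chords last 1.5 each, so 32 chords.
C has 10 beats and chords last 5 each, so 2 chords.
D has 28 beats and chords last 0.5 each, so 56 chords.
E has 96 beats and chords last 8 each, so 12 chords.
F has 24 beats and chords last 0.5 each, so 48 chords.
Total: 6 + 32 + 2 + 56 + 12 + 48 = 156.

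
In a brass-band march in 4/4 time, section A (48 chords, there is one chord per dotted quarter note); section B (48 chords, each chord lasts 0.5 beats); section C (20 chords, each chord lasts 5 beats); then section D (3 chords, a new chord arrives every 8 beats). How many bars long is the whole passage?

55 bars

A: 48 × 1.5 = 72 beats = 18 bars.
B: 48 × 0.5 = 24 beats = 6 bars.
C: 20 × 5 = 100 beats = 25 bars.
D: 3 × 8 = 24 beats = 6 bars.
Total: 18 + 6 + 25 + 6 = 55 bars.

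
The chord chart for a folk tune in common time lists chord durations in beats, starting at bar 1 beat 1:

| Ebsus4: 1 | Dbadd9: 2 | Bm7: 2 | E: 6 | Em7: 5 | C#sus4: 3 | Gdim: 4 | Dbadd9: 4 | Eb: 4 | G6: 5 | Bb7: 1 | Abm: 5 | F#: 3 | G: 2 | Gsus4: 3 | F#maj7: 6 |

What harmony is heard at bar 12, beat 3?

G

Beat 3 of bar 12 is beat (12−1)×4 + 3 = 47 overall.
Running totals: Ebsus4 ends at 1, Dbadd9 ends at 3, Bm7 ends at 5, E ends at 11, Em7 ends at 16, C#sus4 ends at 19, Gdim ends at 23, Dbadd9 ends at 27, Eb ends at 31, G6 ends at 36, Bb7 ends at 37, Abm ends at 42, F# ends at 45, G ends at 47.
Beat 47 falls within G.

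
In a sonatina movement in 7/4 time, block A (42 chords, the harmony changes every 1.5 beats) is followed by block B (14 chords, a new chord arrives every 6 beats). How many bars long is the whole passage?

A: 42 × 1.5 = 63 beats = 9 bars.
B: 14 × 6 = 84 beats = 12 bars.
Total: 9 + 12 = 21 bars.

21 bars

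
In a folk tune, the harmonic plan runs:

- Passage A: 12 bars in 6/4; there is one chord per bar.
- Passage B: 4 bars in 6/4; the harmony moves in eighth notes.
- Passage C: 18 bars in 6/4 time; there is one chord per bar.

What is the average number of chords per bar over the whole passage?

39/17 chords per bar

A: 12 bars of 6 beats is 72 beats; at 6 beats each that's 12 chords.
B: 4 bars of 6 beats is 24 beats; at 0.5 beats each that's 48 chords.
C: 18 bars of 6 beats is 108 beats; at 6 beats each that's 18 chords.
Overall: 78 chords over 34 bars → 78/34 = 39/17 chords per bar.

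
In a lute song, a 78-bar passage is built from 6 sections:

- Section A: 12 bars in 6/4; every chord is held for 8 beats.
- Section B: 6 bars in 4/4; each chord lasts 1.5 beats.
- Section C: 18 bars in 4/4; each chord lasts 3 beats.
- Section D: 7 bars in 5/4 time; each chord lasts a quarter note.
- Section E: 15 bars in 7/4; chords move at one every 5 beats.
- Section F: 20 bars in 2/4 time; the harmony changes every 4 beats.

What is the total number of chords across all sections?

115 chords

A: 12 bars × 6 beats = 72 beats; 8 beats/chord → 9 chords.
B: 6 bars × 4 beats = 24 beats; 1.5 beats/chord → 16 chords.
C: 18 bars × 4 beats = 72 beats; 3 beats/chord → 24 chords.
D: 7 bars × 5 beats = 35 beats; 1 beat/chord → 35 chords.
E: 15 bars × 7 beats = 105 beats; 5 beats/chord → 21 chords.
F: 20 bars × 2 beats = 40 beats; 4 beats/chord → 10 chords.
Total: 9 + 16 + 24 + 35 + 21 + 10 = 115.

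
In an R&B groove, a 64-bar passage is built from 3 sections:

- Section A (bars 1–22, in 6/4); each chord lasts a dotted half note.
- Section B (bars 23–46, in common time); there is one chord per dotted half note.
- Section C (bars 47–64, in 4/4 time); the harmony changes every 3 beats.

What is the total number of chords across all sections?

A has 132 beats and chords last 3 each, so 44 chords.
B has 96 beats and chords last 3 each, so 32 chords.
C has 72 beats and chords last 3 each, so 24 chords.
Total: 44 + 32 + 24 = 100.

100 chords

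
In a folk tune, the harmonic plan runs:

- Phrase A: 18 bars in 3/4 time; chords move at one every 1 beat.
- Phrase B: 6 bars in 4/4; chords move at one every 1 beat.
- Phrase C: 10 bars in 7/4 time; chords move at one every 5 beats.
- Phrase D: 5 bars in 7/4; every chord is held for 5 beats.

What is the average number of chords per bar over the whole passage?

33/13 chords per bar

A: 18 × 3 = 54 beats ÷ 1 = 54 chords.
B: 6 × 4 = 24 beats ÷ 1 = 24 chords.
C: 10 × 7 = 70 beats ÷ 5 = 14 chords.
D: 5 × 7 = 35 beats ÷ 5 = 7 chords.
Overall: 99 chords over 39 bars → 99/39 = 33/13 chords per bar.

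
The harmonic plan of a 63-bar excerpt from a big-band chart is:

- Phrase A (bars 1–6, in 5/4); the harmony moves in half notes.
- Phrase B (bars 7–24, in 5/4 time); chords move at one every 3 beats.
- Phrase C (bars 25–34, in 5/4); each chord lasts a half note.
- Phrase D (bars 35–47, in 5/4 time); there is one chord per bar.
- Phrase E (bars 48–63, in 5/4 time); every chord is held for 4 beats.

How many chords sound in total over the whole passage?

A: 6 bars × 5 beats = 30 beats; 2 beats/chord → 15 chords.
B: 18 bars × 5 beats = 90 beats; 3 beats/chord → 30 chords.
C: 10 bars × 5 beats = 50 beats; 2 beats/chord → 25 chords.
D: 13 bars × 5 beats = 65 beats; 5 beats/chord → 13 chords.
E: 16 bars × 5 beats = 80 beats; 4 beats/chord → 20 chords.
Total: 15 + 30 + 25 + 13 + 20 = 103.

103 chords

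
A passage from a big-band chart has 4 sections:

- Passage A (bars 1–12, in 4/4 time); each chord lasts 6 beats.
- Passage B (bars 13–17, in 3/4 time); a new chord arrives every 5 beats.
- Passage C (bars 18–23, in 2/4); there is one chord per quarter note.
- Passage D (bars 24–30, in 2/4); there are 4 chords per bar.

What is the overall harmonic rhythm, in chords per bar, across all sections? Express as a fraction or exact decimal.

A: 12 × 4 = 48 beats ÷ 6 = 8 chords.
B: 5 × 3 = 15 beats ÷ 5 = 3 chords.
C: 6 × 2 = 12 beats ÷ 1 = 12 chords.
D: 7 × 2 = 14 beats ÷ 0.5 = 28 chords.
Overall: 51 chords over 30 bars → 51/30 = 1.7 chords per bar.

1.7 chords per bar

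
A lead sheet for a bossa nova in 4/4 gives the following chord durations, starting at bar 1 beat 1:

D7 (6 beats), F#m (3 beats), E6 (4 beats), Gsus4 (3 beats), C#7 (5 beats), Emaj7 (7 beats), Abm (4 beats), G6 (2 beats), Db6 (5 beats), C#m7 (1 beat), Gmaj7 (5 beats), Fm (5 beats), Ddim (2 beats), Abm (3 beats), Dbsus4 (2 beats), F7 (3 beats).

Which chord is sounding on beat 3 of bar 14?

Abm

Beat 3 of bar 14 is beat (14−1)×4 + 3 = 55 overall.
Running totals: D7 ends at 6, F#m ends at 9, E6 ends at 13, Gsus4 ends at 16, C#7 ends at 21, Emaj7 ends at 28, Abm ends at 32, G6 ends at 34, Db6 ends at 39, C#m7 ends at 40, Gmaj7 ends at 45, Fm ends at 50, Ddim ends at 52, Abm ends at 55.
Beat 55 falls within Abm.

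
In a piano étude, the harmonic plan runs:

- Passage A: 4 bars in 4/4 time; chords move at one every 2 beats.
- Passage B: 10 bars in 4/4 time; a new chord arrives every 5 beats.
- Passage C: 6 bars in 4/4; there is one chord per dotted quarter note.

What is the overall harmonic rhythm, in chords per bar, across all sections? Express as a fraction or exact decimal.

1.6 chords per bar

A: 4 × 4 = 16 beats ÷ 2 = 8 chords.
B: 10 × 4 = 40 beats ÷ 5 = 8 chords.
C: 6 × 4 = 24 beats ÷ 1.5 = 16 chords.
Overall: 32 chords over 20 bars → 32/20 = 1.6 chords per bar.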